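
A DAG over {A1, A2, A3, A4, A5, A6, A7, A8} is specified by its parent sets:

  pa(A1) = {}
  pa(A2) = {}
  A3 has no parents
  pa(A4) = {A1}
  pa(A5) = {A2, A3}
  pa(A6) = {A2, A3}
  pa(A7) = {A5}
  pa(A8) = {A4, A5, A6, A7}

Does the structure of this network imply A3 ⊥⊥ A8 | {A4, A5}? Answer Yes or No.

There are 6 undirected paths between A3 and A8; checking each against the conditioning set {A4, A5}:
Path 1: A3 → A6 ← A2 → A5 → A7 → A8
  A6 is a collider here and neither A6 nor any of its descendants is conditioned on, so the collider stays closed — the path is blocked at A6.
Path 2: A3 → A6 ← A2 → A5 → A8
  A6 is a collider here and neither A6 nor any of its descendants is conditioned on, so the collider stays closed — the path is blocked at A6.
Path 3: A3 → A6 → A8
  A6 is a chain and A6 is not conditioned on — no node blocks this path, so it is active.
Path 4: A3 → A5 ← A2 → A6 → A8
  A5 is a collider and A5 is conditioned on, which opens it; A2 is a fork and A2 is not conditioned on; A6 is a chain and A6 is not conditioned on — no node blocks this path, so it is active.
Path 5: A3 → A5 → A7 → A8
  A5 is a chain here and A5 is conditioned on, so the path is blocked at A5.
Path 6: A3 → A5 → A8
  A5 is a chain here and A5 is conditioned on, so the path is blocked at A5.
Since the path A3 → A6 → A8 is active, A3 and A8 are not d-separated given {A4, A5}.

No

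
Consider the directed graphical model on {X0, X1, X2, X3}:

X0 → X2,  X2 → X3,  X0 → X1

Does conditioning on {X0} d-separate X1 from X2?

Yes — X1 and X2 are d-separated given {X0}.

Only one path connects X1 and X2:
Path 1: X1 ← X0 → X2
  X0 is a fork here and X0 is conditioned on, so the path is blocked at X0.
All paths are blocked; X1 ⊥ X2 | {X0} holds.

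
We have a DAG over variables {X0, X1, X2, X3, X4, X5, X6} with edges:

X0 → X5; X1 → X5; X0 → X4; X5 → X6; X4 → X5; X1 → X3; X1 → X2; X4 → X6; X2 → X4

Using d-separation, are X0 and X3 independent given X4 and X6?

6 paths connect X0 and X3; each must be blocked for d-separation to hold:
  1. X0 → X5 ← X1 → X3 — X5:collider[open]; X1:fork[open] ⇒ active
  2. X0 → X5 ← X4 ← X2 ← X1 → X3 — X5:collider[open]; X4:chain[blocks]; X2:chain[open]; X1:fork[open] ⇒ blocked
  3. X0 → X5 → X6 ← X4 ← X2 ← X1 → X3 — X5:chain[open]; X6:collider[open]; X4:chain[blocks]; X2:chain[open]; X1:fork[open] ⇒ blocked
  4. X0 → X4 → X5 ← X1 → X3 — X4:chain[blocks]; X5:collider[open]; X1:fork[open] ⇒ blocked
  5. X0 → X4 ← X2 ← X1 → X3 — X4:collider[open]; X2:chain[open]; X1:fork[open] ⇒ active
  6. X0 → X4 → X6 ← X5 ← X1 → X3 — X4:chain[blocks]; X6:collider[open]; X5:chain[open]; X1:fork[open] ⇒ blocked
Since the path X0 → X5 ← X1 → X3 is active, X0 and X3 are not d-separated given {X4, X6}.

No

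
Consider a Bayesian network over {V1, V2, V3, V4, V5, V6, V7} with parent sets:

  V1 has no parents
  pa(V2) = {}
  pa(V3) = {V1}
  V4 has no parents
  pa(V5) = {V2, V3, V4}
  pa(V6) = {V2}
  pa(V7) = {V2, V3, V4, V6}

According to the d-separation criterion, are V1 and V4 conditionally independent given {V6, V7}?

There are 6 undirected paths between V1 and V4; checking each against the conditioning set {V6, V7}:
Path 1: V1 → V3 → V7 ← V6 ← V2 → V5 ← V4
  V6 is a chain here and V6 is conditioned on, so the path is blocked at V6.
Path 2: V1 → V3 → V7 ← V4
  V3 is a chain and V3 is not conditioned on; V7 is a collider and V7 is conditioned on, which opens it — no node blocks this path, so it is active.
Path 3: V1 → V3 → V7 ← V2 → V5 ← V4
  V5 is a collider here and neither V5 nor any of its descendants is conditioned on, so the collider stays closed — the path is blocked at V5.
Path 4: V1 → V3 → V5 ← V4
  V5 is a collider here and neither V5 nor any of its descendants is conditioned on, so the collider stays closed — the path is blocked at V5.
Path 5: V1 → V3 → V5 ← V2 → V7 ← V4
  V5 is a collider here and neither V5 nor any of its descendants is conditioned on, so the collider stays closed — the path is blocked at V5.
Path 6: V1 → V3 → V5 ← V2 → V6 → V7 ← V4
  V5 is a collider here and neither V5 nor any of its descendants is conditioned on, so the collider stays closed — the path is blocked at V5.
Because an active path exists, V1 and V4 are not d-separated.

No — V1 and V4 are not d-separated given {V6, V7}.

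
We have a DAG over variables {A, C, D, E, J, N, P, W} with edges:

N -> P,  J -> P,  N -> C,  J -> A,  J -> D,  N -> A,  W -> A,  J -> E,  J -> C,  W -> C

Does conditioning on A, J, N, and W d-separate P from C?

Enumerating the 6 paths from P to C and testing each for blocking by {A, J, N, W}:
  1. P ← N → A ← J → C — N:fork[blocks]; A:collider[open]; J:fork[blocks] ⇒ blocked
  2. P ← N → A ← W → C — N:fork[blocks]; A:collider[open]; W:fork[blocks] ⇒ blocked
  3. P ← N → C — N:fork[blocks] ⇒ blocked
  4. P ← J → A ← N → C — J:fork[blocks]; A:collider[open]; N:fork[blocks] ⇒ blocked
  5. P ← J → A ← W → C — J:fork[blocks]; A:collider[open]; W:fork[blocks] ⇒ blocked
  6. P ← J → C — J:fork[blocks] ⇒ blocked
Every path is blocked, so P and C are d-separated given {A, J, N, W}.

Yes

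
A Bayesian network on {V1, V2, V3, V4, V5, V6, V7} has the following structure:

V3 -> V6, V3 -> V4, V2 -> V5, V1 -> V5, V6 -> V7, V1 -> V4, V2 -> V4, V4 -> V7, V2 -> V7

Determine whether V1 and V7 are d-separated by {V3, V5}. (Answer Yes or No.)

6 paths connect V1 and V7; each must be blocked for d-separation to hold:
  1. V1 → V4 → V7 — V4:chain[open] ⇒ active
  2. V1 → V4 ← V2 → V7 — V4:collider[blocks]; V2:fork[open] ⇒ blocked
  3. V1 → V4 ← V3 → V6 → V7 — V4:collider[blocks]; V3:fork[blocks]; V6:chain[open] ⇒ blocked
  4. V1 → V5 ← V2 → V4 → V7 — V5:collider[open]; V2:fork[open]; V4:chain[open] ⇒ active
  5. V1 → V5 ← V2 → V4 ← V3 → V6 → V7 — V5:collider[open]; V2:fork[open]; V4:collider[blocks]; V3:fork[blocks]; V6:chain[open] ⇒ blocked
  6. V1 → V5 ← V2 → V7 — V5:collider[open]; V2:fork[open] ⇒ active
Since the path V1 → V4 → V7 is active, V1 and V7 are not d-separated given {V3, V5}.

No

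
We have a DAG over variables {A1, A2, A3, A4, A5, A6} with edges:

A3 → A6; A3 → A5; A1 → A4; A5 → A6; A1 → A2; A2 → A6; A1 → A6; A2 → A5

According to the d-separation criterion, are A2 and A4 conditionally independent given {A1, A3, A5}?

Yes — A2 and A4 are d-separated given {A1, A3, A5}.

There are 4 undirected paths between A2 and A4; checking each against the conditioning set {A1, A3, A5}:
  1. A2 → A5 ← A3 → A6 ← A1 → A4 — A5:collider[open]; A3:fork[blocks]; A6:collider[blocks]; A1:fork[blocks] ⇒ blocked
  2. A2 → A5 → A6 ← A1 → A4 — A5:chain[blocks]; A6:collider[blocks]; A1:fork[blocks] ⇒ blocked
  3. A2 ← A1 → A4 — A1:fork[blocks] ⇒ blocked
  4. A2 → A6 ← A1 → A4 — A6:collider[blocks]; A1:fork[blocks] ⇒ blocked
Every path is blocked, so A2 and A4 are d-separated given {A1, A3, A5}.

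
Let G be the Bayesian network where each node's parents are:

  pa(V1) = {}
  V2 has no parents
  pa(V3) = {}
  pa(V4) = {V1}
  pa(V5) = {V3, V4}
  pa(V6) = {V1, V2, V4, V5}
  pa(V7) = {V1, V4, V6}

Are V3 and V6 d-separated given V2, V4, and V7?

No

There are 6 undirected paths between V3 and V6; checking each against the conditioning set {V2, V4, V7}:
Path 1: V3 → V5 → V6
  V5 is a chain and V5 is not conditioned on — no node blocks this path, so it is active.
Path 2: V3 → V5 ← V4 ← V1 → V7 ← V6
  V4 is a chain here and V4 is conditioned on, so the path is blocked at V4.
Path 3: V3 → V5 ← V4 ← V1 → V6
  V4 is a chain here and V4 is conditioned on, so the path is blocked at V4.
Path 4: V3 → V5 ← V4 → V7 ← V1 → V6
  V4 is a fork here and V4 is conditioned on, so the path is blocked at V4.
Path 5: V3 → V5 ← V4 → V7 ← V6
  V4 is a fork here and V4 is conditioned on, so the path is blocked at V4.
Path 6: V3 → V5 ← V4 → V6
  V4 is a fork here and V4 is conditioned on, so the path is blocked at V4.
At least one path is unblocked, so d-separation fails.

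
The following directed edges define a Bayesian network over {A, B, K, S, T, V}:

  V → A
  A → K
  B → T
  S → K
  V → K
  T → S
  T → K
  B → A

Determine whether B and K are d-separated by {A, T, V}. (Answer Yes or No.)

Yes

4 paths connect B and K; each must be blocked for d-separation to hold:
Path 1: B → A → K
  A is a chain here and A is conditioned on, so the path is blocked at A.
Path 2: B → A ← V → K
  V is a fork here and V is conditioned on, so the path is blocked at V.
Path 3: B → T → K
  T is a chain here and T is conditioned on, so the path is blocked at T.
Path 4: B → T → S → K
  T is a chain here and T is conditioned on, so the path is blocked at T.
Since every path is blocked, d-separation holds.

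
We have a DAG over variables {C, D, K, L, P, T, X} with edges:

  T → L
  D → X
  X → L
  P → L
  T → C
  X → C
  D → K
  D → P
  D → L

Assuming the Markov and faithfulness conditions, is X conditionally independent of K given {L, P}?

There are 5 undirected paths between X and K; checking each against the conditioning set {L, P}:
  1. X → L ← P ← D → K — L:collider[open]; P:chain[blocks]; D:fork[open] ⇒ blocked
  2. X → L ← D → K — L:collider[open]; D:fork[open] ⇒ active
  3. X ← D → K — D:fork[open] ⇒ active
  4. X → C ← T → L ← P ← D → K — C:collider[blocks]; T:fork[open]; L:collider[open]; P:chain[blocks]; D:fork[open] ⇒ blocked
  5. X → C ← T → L ← D → K — C:collider[blocks]; T:fork[open]; L:collider[open]; D:fork[open] ⇒ blocked
Since the path X → L ← D → K is active, X and K are not d-separated given {L, P}.

No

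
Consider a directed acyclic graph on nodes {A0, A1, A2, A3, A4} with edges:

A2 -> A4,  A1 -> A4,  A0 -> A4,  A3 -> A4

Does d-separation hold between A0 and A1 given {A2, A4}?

No

The only undirected path from A0 to A1 is:
Path 1: A0 → A4 ← A1
  A4 is a collider and A4 is conditioned on, which opens it — no node blocks this path, so it is active.
At least one path is unblocked, so d-separation fails.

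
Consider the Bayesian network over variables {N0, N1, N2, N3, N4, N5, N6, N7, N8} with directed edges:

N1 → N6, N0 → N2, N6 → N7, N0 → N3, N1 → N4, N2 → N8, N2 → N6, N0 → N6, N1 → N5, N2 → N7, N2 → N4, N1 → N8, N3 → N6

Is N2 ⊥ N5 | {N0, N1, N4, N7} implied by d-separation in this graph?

Yes

We examine all 6 paths between N2 and N5:
Path 1: N2 → N7 ← N6 ← N1 → N5
  N1 is a fork here and N1 is conditioned on, so the path is blocked at N1.
Path 2: N2 → N6 ← N1 → N5
  N1 is a fork here and N1 is conditioned on, so the path is blocked at N1.
Path 3: N2 ← N0 → N6 ← N1 → N5
  N0 is a fork here and N0 is conditioned on, so the path is blocked at N0.
Path 4: N2 ← N0 → N3 → N6 ← N1 → N5
  N0 is a fork here and N0 is conditioned on, so the path is blocked at N0.
Path 5: N2 → N4 ← N1 → N5
  N1 is a fork here and N1 is conditioned on, so the path is blocked at N1.
Path 6: N2 → N8 ← N1 → N5
  N8 is a collider here and neither N8 nor any of its descendants is conditioned on, so the collider stays closed — the path is blocked at N8.
Since every path is blocked, d-separation holds.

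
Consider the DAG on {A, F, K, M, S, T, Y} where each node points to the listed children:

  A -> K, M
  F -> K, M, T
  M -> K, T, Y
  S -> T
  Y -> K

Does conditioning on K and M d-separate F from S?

We examine all 5 paths between F and S:
  1. F → T ← S — T:collider[blocks] ⇒ blocked
  2. F → M → T ← S — M:chain[blocks]; T:collider[blocks] ⇒ blocked
  3. F → K ← A → M → T ← S — K:collider[open]; A:fork[open]; M:chain[blocks]; T:collider[blocks] ⇒ blocked
  4. F → K ← Y ← M → T ← S — K:collider[open]; Y:chain[open]; M:fork[blocks]; T:collider[blocks] ⇒ blocked
  5. F → K ← M → T ← S — K:collider[open]; M:fork[blocks]; T:collider[blocks] ⇒ blocked
Every path is blocked, so F and S are d-separated given {K, M}.

Yes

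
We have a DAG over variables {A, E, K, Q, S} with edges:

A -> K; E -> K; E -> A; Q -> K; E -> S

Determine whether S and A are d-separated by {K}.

2 paths connect S and A; each must be blocked for d-separation to hold:
  1. S ← E → A — E:fork[open] ⇒ active
  2. S ← E → K ← A — E:fork[open]; K:collider[open] ⇒ active
At least one path is unblocked, so d-separation fails.

No — S and A are not d-separated given {K}.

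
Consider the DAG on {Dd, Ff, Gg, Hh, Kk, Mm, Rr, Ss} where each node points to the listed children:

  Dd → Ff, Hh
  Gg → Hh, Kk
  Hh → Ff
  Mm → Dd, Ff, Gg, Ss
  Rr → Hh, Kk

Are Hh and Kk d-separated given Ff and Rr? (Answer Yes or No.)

We examine all 6 paths between Hh and Kk:
Path 1: Hh → Ff ← Dd ← Mm → Gg → Kk
  Ff is a collider and Ff is conditioned on, which opens it; Dd is a chain and Dd is not conditioned on; Mm is a fork and Mm is not conditioned on; Gg is a chain and Gg is not conditioned on — no node blocks this path, so it is active.
Path 2: Hh → Ff ← Mm → Gg → Kk
  Ff is a collider and Ff is conditioned on, which opens it; Mm is a fork and Mm is not conditioned on; Gg is a chain and Gg is not conditioned on — no node blocks this path, so it is active.
Path 3: Hh ← Gg → Kk
  Gg is a fork and Gg is not conditioned on — no node blocks this path, so it is active.
Path 4: Hh ← Rr → Kk
  Rr is a fork here and Rr is conditioned on, so the path is blocked at Rr.
Path 5: Hh ← Dd → Ff ← Mm → Gg → Kk
  Dd is a fork and Dd is not conditioned on; Ff is a collider and Ff is conditioned on, which opens it; Mm is a fork and Mm is not conditioned on; Gg is a chain and Gg is not conditioned on — no node blocks this path, so it is active.
Path 6: Hh ← Dd ← Mm → Gg → Kk
  Dd is a chain and Dd is not conditioned on; Mm is a fork and Mm is not conditioned on; Gg is a chain and Gg is not conditioned on — no node blocks this path, so it is active.
Because an active path exists, Hh and Kk are not d-separated.

No — Hh and Kk are not d-separated given {Ff, Rr}.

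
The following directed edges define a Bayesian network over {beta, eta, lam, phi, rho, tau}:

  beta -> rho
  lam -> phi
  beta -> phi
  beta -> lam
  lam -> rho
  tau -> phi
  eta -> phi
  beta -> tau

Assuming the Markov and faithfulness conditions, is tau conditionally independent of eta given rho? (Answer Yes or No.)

Yes

Enumerating the 4 paths from tau to eta and testing each for blocking by {rho}:
Path 1: tau ← beta → phi ← eta
  phi is a collider here and neither phi nor any of its descendants is conditioned on, so the collider stays closed — the path is blocked at phi.
Path 2: tau ← beta → lam → phi ← eta
  phi is a collider here and neither phi nor any of its descendants is conditioned on, so the collider stays closed — the path is blocked at phi.
Path 3: tau ← beta → rho ← lam → phi ← eta
  phi is a collider here and neither phi nor any of its descendants is conditioned on, so the collider stays closed — the path is blocked at phi.
Path 4: tau → phi ← eta
  phi is a collider here and neither phi nor any of its descendants is conditioned on, so the collider stays closed — the path is blocked at phi.
Since every path is blocked, d-separation holds.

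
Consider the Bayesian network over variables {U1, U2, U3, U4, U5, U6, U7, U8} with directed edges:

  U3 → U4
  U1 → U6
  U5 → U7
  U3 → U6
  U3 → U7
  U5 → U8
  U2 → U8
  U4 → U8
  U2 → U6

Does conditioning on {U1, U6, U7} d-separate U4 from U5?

No

4 paths connect U4 and U5; each must be blocked for d-separation to hold:
  1. U4 ← U3 → U7 ← U5 — U3:fork[open]; U7:collider[open] ⇒ active
  2. U4 ← U3 → U6 ← U2 → U8 ← U5 — U3:fork[open]; U6:collider[open]; U2:fork[open]; U8:collider[blocks] ⇒ blocked
  3. U4 → U8 ← U5 — U8:collider[blocks] ⇒ blocked
  4. U4 → U8 ← U2 → U6 ← U3 → U7 ← U5 — U8:collider[blocks]; U2:fork[open]; U6:collider[open]; U3:fork[open]; U7:collider[open] ⇒ blocked
Since the path U4 ← U3 → U7 ← U5 is active, U4 and U5 are not d-separated given {U1, U6, U7}.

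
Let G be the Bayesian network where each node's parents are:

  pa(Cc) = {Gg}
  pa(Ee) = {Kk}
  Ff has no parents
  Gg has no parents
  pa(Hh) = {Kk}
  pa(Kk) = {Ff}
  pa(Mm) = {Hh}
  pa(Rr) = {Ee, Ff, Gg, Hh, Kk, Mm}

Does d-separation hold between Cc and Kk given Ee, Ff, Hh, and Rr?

No

Enumerating the 5 paths from Cc to Kk and testing each for blocking by {Ee, Ff, Hh, Rr}:
  1. Cc ← Gg → Rr ← Ee ← Kk — Gg:fork[open]; Rr:collider[open]; Ee:chain[blocks] ⇒ blocked
  2. Cc ← Gg → Rr ← Kk — Gg:fork[open]; Rr:collider[open] ⇒ active
  3. Cc ← Gg → Rr ← Mm ← Hh ← Kk — Gg:fork[open]; Rr:collider[open]; Mm:chain[open]; Hh:chain[blocks] ⇒ blocked
  4. Cc ← Gg → Rr ← Ff → Kk — Gg:fork[open]; Rr:collider[open]; Ff:fork[blocks] ⇒ blocked
  5. Cc ← Gg → Rr ← Hh ← Kk — Gg:fork[open]; Rr:collider[open]; Hh:chain[blocks] ⇒ blocked
Since the path Cc ← Gg → Rr ← Kk is active, Cc and Kk are not d-separated given {Ee, Ff, Hh, Rr}.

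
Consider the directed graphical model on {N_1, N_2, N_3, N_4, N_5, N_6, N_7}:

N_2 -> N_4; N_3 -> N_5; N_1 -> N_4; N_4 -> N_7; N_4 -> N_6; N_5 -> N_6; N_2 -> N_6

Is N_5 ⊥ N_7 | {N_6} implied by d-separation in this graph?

2 paths connect N_5 and N_7; each must be blocked for d-separation to hold:
Path 1: N_5 → N_6 ← N_4 → N_7
  N_6 is a collider and N_6 is conditioned on, which opens it; N_4 is a fork and N_4 is not conditioned on — no node blocks this path, so it is active.
Path 2: N_5 → N_6 ← N_2 → N_4 → N_7
  N_6 is a collider and N_6 is conditioned on, which opens it; N_2 is a fork and N_2 is not conditioned on; N_4 is a chain and N_4 is not conditioned on — no node blocks this path, so it is active.
Since the path N_5 → N_6 ← N_4 → N_7 is active, N_5 and N_7 are not d-separated given {N_6}.

No — N_5 and N_7 are not d-separated given {N_6}.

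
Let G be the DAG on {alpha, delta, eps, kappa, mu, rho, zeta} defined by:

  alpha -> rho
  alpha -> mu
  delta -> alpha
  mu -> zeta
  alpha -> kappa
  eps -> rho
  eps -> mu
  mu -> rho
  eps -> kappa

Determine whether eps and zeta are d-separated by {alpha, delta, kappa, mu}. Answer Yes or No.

Enumerating the 5 paths from eps to zeta and testing each for blocking by {alpha, delta, kappa, mu}:
Path 1: eps → kappa ← alpha → rho ← mu → zeta
  alpha is a fork here and alpha is conditioned on, so the path is blocked at alpha.
Path 2: eps → kappa ← alpha → mu → zeta
  alpha is a fork here and alpha is conditioned on, so the path is blocked at alpha.
Path 3: eps → rho ← mu → zeta
  rho is a collider here and neither rho nor any of its descendants is conditioned on, so the collider stays closed — the path is blocked at rho.
Path 4: eps → rho ← alpha → mu → zeta
  rho is a collider here and neither rho nor any of its descendants is conditioned on, so the collider stays closed — the path is blocked at rho.
Path 5: eps → mu → zeta
  mu is a chain here and mu is conditioned on, so the path is blocked at mu.
Every path is blocked, so eps and zeta are d-separated given {alpha, delta, kappa, mu}.

Yes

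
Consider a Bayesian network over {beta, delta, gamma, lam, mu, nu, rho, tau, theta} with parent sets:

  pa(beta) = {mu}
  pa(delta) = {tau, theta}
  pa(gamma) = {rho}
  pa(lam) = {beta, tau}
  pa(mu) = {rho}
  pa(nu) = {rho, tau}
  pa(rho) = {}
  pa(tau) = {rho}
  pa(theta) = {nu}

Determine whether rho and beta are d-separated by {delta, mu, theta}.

Yes

Enumerating the 4 paths from rho to beta and testing each for blocking by {delta, mu, theta}:
Path 1: rho → nu → theta → delta ← tau → lam ← beta
  theta is a chain here and theta is conditioned on, so the path is blocked at theta.
Path 2: rho → nu ← tau → lam ← beta
  lam is a collider here and neither lam nor any of its descendants is conditioned on, so the collider stays closed — the path is blocked at lam.
Path 3: rho → mu → beta
  mu is a chain here and mu is conditioned on, so the path is blocked at mu.
Path 4: rho → tau → lam ← beta
  lam is a collider here and neither lam nor any of its descendants is conditioned on, so the collider stays closed — the path is blocked at lam.
All paths are blocked; rho ⊥ beta | {delta, mu, theta} holds.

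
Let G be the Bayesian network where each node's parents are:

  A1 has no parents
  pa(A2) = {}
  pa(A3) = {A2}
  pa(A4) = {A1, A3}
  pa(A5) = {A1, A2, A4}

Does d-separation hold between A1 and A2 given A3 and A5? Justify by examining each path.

Enumerating the 4 paths from A1 to A2 and testing each for blocking by {A3, A5}:
  1. A1 → A4 ← A3 ← A2 — A4:collider[open]; A3:chain[blocks] ⇒ blocked
  2. A1 → A4 → A5 ← A2 — A4:chain[open]; A5:collider[open] ⇒ active
  3. A1 → A5 ← A4 ← A3 ← A2 — A5:collider[open]; A4:chain[open]; A3:chain[blocks] ⇒ blocked
  4. A1 → A5 ← A2 — A5:collider[open] ⇒ active
Because an active path exists, A1 and A2 are not d-separated.

No — A1 and A2 are not d-separated given {A3, A5}.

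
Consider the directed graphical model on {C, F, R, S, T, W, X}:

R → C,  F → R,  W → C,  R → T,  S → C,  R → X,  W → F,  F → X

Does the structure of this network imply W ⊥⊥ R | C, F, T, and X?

No

Enumerating the 3 paths from W to R and testing each for blocking by {C, F, T, X}:
  1. W → C ← R — C:collider[open] ⇒ active
  2. W → F → R — F:chain[blocks] ⇒ blocked
  3. W → F → X ← R — F:chain[blocks]; X:collider[open] ⇒ blocked
At least one path is unblocked, so d-separation fails.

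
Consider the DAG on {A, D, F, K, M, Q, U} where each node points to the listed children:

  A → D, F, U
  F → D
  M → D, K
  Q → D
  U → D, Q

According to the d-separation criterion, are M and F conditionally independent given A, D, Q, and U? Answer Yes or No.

4 paths connect M and F; each must be blocked for d-separation to hold:
Path 1: M → D ← A → F
  A is a fork here and A is conditioned on, so the path is blocked at A.
Path 2: M → D ← F
  D is a collider and D is conditioned on, which opens it — no node blocks this path, so it is active.
Path 3: M → D ← Q ← U ← A → F
  Q is a chain here and Q is conditioned on, so the path is blocked at Q.
Path 4: M → D ← U ← A → F
  U is a chain here and U is conditioned on, so the path is blocked at U.
Since the path M → D ← F is active, M and F are not d-separated given {A, D, Q, U}.

No — M and F are not d-separated given {A, D, Q, U}.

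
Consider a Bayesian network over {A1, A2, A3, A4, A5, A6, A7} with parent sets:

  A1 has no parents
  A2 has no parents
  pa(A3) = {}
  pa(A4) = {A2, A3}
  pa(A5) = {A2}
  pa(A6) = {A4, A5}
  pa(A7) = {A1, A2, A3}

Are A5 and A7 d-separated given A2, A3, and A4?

4 paths connect A5 and A7; each must be blocked for d-separation to hold:
  1. A5 ← A2 → A4 ← A3 → A7 — A2:fork[blocks]; A4:collider[open]; A3:fork[blocks] ⇒ blocked
  2. A5 ← A2 → A7 — A2:fork[blocks] ⇒ blocked
  3. A5 → A6 ← A4 ← A3 → A7 — A6:collider[blocks]; A4:chain[blocks]; A3:fork[blocks] ⇒ blocked
  4. A5 → A6 ← A4 ← A2 → A7 — A6:collider[blocks]; A4:chain[blocks]; A2:fork[blocks] ⇒ blocked
Every path is blocked, so A5 and A7 are d-separated given {A2, A3, A4}.

Yes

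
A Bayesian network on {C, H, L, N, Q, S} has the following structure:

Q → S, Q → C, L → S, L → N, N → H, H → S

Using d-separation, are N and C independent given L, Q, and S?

There are 2 undirected paths between N and C; checking each against the conditioning set {L, Q, S}:
Path 1: N → H → S ← Q → C
  Q is a fork here and Q is conditioned on, so the path is blocked at Q.
Path 2: N ← L → S ← Q → C
  L is a fork here and L is conditioned on, so the path is blocked at L.
All paths are blocked; N ⊥ C | {L, Q, S} holds.

Yes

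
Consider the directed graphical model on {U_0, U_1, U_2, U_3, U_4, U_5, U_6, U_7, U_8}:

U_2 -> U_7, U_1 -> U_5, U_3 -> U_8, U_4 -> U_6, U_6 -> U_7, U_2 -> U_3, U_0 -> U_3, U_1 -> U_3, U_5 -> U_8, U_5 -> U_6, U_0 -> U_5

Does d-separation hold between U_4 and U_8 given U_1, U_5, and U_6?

There are 6 undirected paths between U_4 and U_8; checking each against the conditioning set {U_1, U_5, U_6}:
  1. U_4 → U_6 → U_7 ← U_2 → U_3 ← U_1 → U_5 → U_8 — U_6:chain[blocks]; U_7:collider[blocks]; U_2:fork[open]; U_3:collider[blocks]; U_1:fork[blocks]; U_5:chain[blocks] ⇒ blocked
  2. U_4 → U_6 → U_7 ← U_2 → U_3 → U_8 — U_6:chain[blocks]; U_7:collider[blocks]; U_2:fork[open]; U_3:chain[open] ⇒ blocked
  3. U_4 → U_6 → U_7 ← U_2 → U_3 ← U_0 → U_5 → U_8 — U_6:chain[blocks]; U_7:collider[blocks]; U_2:fork[open]; U_3:collider[blocks]; U_0:fork[open]; U_5:chain[blocks] ⇒ blocked
  4. U_4 → U_6 ← U_5 ← U_1 → U_3 → U_8 — U_6:collider[open]; U_5:chain[blocks]; U_1:fork[blocks]; U_3:chain[open] ⇒ blocked
  5. U_4 → U_6 ← U_5 → U_8 — U_6:collider[open]; U_5:fork[blocks] ⇒ blocked
  6. U_4 → U_6 ← U_5 ← U_0 → U_3 → U_8 — U_6:collider[open]; U_5:chain[blocks]; U_0:fork[open]; U_3:chain[open] ⇒ blocked
Since every path is blocked, d-separation holds.

Yes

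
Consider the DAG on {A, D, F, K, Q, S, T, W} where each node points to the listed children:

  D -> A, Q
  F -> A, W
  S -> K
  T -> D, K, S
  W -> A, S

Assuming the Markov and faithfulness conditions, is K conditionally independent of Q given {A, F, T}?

No

6 paths connect K and Q; each must be blocked for d-separation to hold:
  1. K ← S ← W → A ← D → Q — S:chain[open]; W:fork[open]; A:collider[open]; D:fork[open] ⇒ active
  2. K ← S ← W ← F → A ← D → Q — S:chain[open]; W:chain[open]; F:fork[blocks]; A:collider[open]; D:fork[open] ⇒ blocked
  3. K ← S ← T → D → Q — S:chain[open]; T:fork[blocks]; D:chain[open] ⇒ blocked
  4. K ← T → D → Q — T:fork[blocks]; D:chain[open] ⇒ blocked
  5. K ← T → S ← W → A ← D → Q — T:fork[blocks]; S:collider[blocks]; W:fork[open]; A:collider[open]; D:fork[open] ⇒ blocked
  6. K ← T → S ← W ← F → A ← D → Q — T:fork[blocks]; S:collider[blocks]; W:chain[open]; F:fork[blocks]; A:collider[open]; D:fork[open] ⇒ blocked
Since the path K ← S ← W → A ← D → Q is active, K and Q are not d-separated given {A, F, T}.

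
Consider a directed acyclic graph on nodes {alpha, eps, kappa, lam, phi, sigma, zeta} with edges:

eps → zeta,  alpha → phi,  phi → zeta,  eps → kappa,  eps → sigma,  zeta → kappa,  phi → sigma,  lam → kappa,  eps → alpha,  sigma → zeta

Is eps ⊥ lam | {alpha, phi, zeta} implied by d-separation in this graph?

6 paths connect eps and lam; each must be blocked for d-separation to hold:
Path 1: eps → alpha → phi → sigma → zeta → kappa ← lam
  alpha is a chain here and alpha is conditioned on, so the path is blocked at alpha.
Path 2: eps → alpha → phi → zeta → kappa ← lam
  alpha is a chain here and alpha is conditioned on, so the path is blocked at alpha.
Path 3: eps → sigma ← phi → zeta → kappa ← lam
  phi is a fork here and phi is conditioned on, so the path is blocked at phi.
Path 4: eps → sigma → zeta → kappa ← lam
  zeta is a chain here and zeta is conditioned on, so the path is blocked at zeta.
Path 5: eps → zeta → kappa ← lam
  zeta is a chain here and zeta is conditioned on, so the path is blocked at zeta.
Path 6: eps → kappa ← lam
  kappa is a collider here and neither kappa nor any of its descendants is conditioned on, so the collider stays closed — the path is blocked at kappa.
Every path is blocked, so eps and lam are d-separated given {alpha, phi, zeta}.

Yes — eps and lam are d-separated given {alpha, phi, zeta}.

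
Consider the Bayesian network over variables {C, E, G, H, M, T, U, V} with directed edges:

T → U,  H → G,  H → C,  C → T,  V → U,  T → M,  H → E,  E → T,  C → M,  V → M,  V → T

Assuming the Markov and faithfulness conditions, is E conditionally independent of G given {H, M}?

5 paths connect E and G; each must be blocked for d-separation to hold:
  1. E ← H → G — H:fork[blocks] ⇒ blocked
  2. E → T → M ← C ← H → G — T:chain[open]; M:collider[open]; C:chain[open]; H:fork[blocks] ⇒ blocked
  3. E → T ← V → M ← C ← H → G — T:collider[open]; V:fork[open]; M:collider[open]; C:chain[open]; H:fork[blocks] ⇒ blocked
  4. E → T → U ← V → M ← C ← H → G — T:chain[open]; U:collider[blocks]; V:fork[open]; M:collider[open]; C:chain[open]; H:fork[blocks] ⇒ blocked
  5. E → T ← C ← H → G — T:collider[open]; C:chain[open]; H:fork[blocks] ⇒ blocked
Every path is blocked, so E and G are d-separated given {H, M}.

Yes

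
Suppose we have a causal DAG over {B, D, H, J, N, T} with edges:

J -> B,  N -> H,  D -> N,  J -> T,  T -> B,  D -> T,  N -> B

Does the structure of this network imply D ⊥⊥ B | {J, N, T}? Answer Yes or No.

We examine all 3 paths between D and B:
Path 1: D → T ← J → B
  J is a fork here and J is conditioned on, so the path is blocked at J.
Path 2: D → T → B
  T is a chain here and T is conditioned on, so the path is blocked at T.
Path 3: D → N → B
  N is a chain here and N is conditioned on, so the path is blocked at N.
Every path is blocked, so D and B are d-separated given {J, N, T}.

Yes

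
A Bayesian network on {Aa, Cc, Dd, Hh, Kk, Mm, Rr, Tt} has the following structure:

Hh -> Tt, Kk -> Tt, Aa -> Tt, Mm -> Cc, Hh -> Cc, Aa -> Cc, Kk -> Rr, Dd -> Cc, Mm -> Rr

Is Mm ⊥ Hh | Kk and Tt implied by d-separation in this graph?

Enumerating the 4 paths from Mm to Hh and testing each for blocking by {Kk, Tt}:
  1. Mm → Cc ← Hh — Cc:collider[blocks] ⇒ blocked
  2. Mm → Cc ← Aa → Tt ← Hh — Cc:collider[blocks]; Aa:fork[open]; Tt:collider[open] ⇒ blocked
  3. Mm → Rr ← Kk → Tt ← Hh — Rr:collider[blocks]; Kk:fork[blocks]; Tt:collider[open] ⇒ blocked
  4. Mm → Rr ← Kk → Tt ← Aa → Cc ← Hh — Rr:collider[blocks]; Kk:fork[blocks]; Tt:collider[open]; Aa:fork[open]; Cc:collider[blocks] ⇒ blocked
Since every path is blocked, d-separation holds.

Yes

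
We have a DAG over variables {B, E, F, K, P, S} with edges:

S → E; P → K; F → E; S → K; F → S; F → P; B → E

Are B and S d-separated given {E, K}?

No

There are 3 undirected paths between B and S; checking each against the conditioning set {E, K}:
Path 1: B → E ← F → P → K ← S
  E is a collider and E is conditioned on, which opens it; F is a fork and F is not conditioned on; P is a chain and P is not conditioned on; K is a collider and K is conditioned on, which opens it — no node blocks this path, so it is active.
Path 2: B → E ← F → S
  E is a collider and E is conditioned on, which opens it; F is a fork and F is not conditioned on — no node blocks this path, so it is active.
Path 3: B → E ← S
  E is a collider and E is conditioned on, which opens it — no node blocks this path, so it is active.
Since the path B → E ← F → P → K ← S is active, B and S are not d-separated given {E, K}.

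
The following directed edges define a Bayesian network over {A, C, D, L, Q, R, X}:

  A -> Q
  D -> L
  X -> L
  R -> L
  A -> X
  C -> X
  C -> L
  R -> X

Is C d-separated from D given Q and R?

We examine all 3 paths between C and D:
  1. C → L ← D — L:collider[blocks] ⇒ blocked
  2. C → X → L ← D — X:chain[open]; L:collider[blocks] ⇒ blocked
  3. C → X ← R → L ← D — X:collider[blocks]; R:fork[blocks]; L:collider[blocks] ⇒ blocked
Every path is blocked, so C and D are d-separated given {Q, R}.

Yes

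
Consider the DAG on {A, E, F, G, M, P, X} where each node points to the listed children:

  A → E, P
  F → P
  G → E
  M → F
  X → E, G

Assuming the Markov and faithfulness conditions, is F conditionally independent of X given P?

There are 2 undirected paths between F and X; checking each against the conditioning set {P}:
Path 1: F → P ← A → E ← G ← X
  E is a collider here and neither E nor any of its descendants is conditioned on, so the collider stays closed — the path is blocked at E.
Path 2: F → P ← A → E ← X
  E is a collider here and neither E nor any of its descendants is conditioned on, so the collider stays closed — the path is blocked at E.
Since every path is blocked, d-separation holds.

Yes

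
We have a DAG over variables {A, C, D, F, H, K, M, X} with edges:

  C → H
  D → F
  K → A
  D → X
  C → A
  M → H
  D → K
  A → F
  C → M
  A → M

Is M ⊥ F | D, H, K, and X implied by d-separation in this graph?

No

Enumerating the 6 paths from M to F and testing each for blocking by {D, H, K, X}:
Path 1: M ← A → F
  A is a fork and A is not conditioned on — no node blocks this path, so it is active.
Path 2: M ← A ← K ← D → F
  K is a chain here and K is conditioned on, so the path is blocked at K.
Path 3: M → H ← C → A → F
  H is a collider and H is conditioned on, which opens it; C is a fork and C is not conditioned on; A is a chain and A is not conditioned on — no node blocks this path, so it is active.
Path 4: M → H ← C → A ← K ← D → F
  K is a chain here and K is conditioned on, so the path is blocked at K.
Path 5: M ← C → A → F
  C is a fork and C is not conditioned on; A is a chain and A is not conditioned on — no node blocks this path, so it is active.
Path 6: M ← C → A ← K ← D → F
  K is a chain here and K is conditioned on, so the path is blocked at K.
Because an active path exists, M and F are not d-separated.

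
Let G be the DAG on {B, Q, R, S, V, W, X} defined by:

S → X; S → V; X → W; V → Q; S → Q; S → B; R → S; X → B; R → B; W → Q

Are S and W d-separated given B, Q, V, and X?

No

We examine all 5 paths between S and W:
  1. S → Q ← W — Q:collider[open] ⇒ active
  2. S → V → Q ← W — V:chain[blocks]; Q:collider[open] ⇒ blocked
  3. S → X → W — X:chain[blocks] ⇒ blocked
  4. S → B ← X → W — B:collider[open]; X:fork[blocks] ⇒ blocked
  5. S ← R → B ← X → W — R:fork[open]; B:collider[open]; X:fork[blocks] ⇒ blocked
Since the path S → Q ← W is active, S and W are not d-separated given {B, Q, V, X}.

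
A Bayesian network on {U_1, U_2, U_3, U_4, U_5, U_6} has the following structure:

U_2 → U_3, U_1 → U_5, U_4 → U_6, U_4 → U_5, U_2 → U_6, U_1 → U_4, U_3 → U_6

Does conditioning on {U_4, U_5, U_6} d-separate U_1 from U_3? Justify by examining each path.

Yes

There are 4 undirected paths between U_1 and U_3; checking each against the conditioning set {U_4, U_5, U_6}:
  1. U_1 → U_5 ← U_4 → U_6 ← U_2 → U_3 — U_5:collider[open]; U_4:fork[blocks]; U_6:collider[open]; U_2:fork[open] ⇒ blocked
  2. U_1 → U_5 ← U_4 → U_6 ← U_3 — U_5:collider[open]; U_4:fork[blocks]; U_6:collider[open] ⇒ blocked
  3. U_1 → U_4 → U_6 ← U_2 → U_3 — U_4:chain[blocks]; U_6:collider[open]; U_2:fork[open] ⇒ blocked
  4. U_1 → U_4 → U_6 ← U_3 — U_4:chain[blocks]; U_6:collider[open] ⇒ blocked
Since every path is blocked, d-separation holds.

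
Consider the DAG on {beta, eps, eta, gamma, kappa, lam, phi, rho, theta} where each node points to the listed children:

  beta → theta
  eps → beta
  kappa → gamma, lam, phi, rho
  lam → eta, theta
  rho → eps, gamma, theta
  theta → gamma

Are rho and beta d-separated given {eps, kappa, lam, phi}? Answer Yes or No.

Yes

Enumerating the 6 paths from rho to beta and testing each for blocking by {eps, kappa, lam, phi}:
Path 1: rho → theta ← beta
  theta is a collider here and neither theta nor any of its descendants is conditioned on, so the collider stays closed — the path is blocked at theta.
Path 2: rho → gamma ← theta ← beta
  gamma is a collider here and neither gamma nor any of its descendants is conditioned on, so the collider stays closed — the path is blocked at gamma.
Path 3: rho → gamma ← kappa → lam → theta ← beta
  gamma is a collider here and neither gamma nor any of its descendants is conditioned on, so the collider stays closed — the path is blocked at gamma.
Path 4: rho → eps → beta
  eps is a chain here and eps is conditioned on, so the path is blocked at eps.
Path 5: rho ← kappa → gamma ← theta ← beta
  kappa is a fork here and kappa is conditioned on, so the path is blocked at kappa.
Path 6: rho ← kappa → lam → theta ← beta
  kappa is a fork here and kappa is conditioned on, so the path is blocked at kappa.
All paths are blocked; rho ⊥ beta | {eps, kappa, lam, phi} holds.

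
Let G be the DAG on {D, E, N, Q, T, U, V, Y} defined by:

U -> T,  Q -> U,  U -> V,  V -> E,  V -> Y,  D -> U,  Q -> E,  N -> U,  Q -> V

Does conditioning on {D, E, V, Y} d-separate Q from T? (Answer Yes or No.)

Enumerating the 3 paths from Q to T and testing each for blocking by {D, E, V, Y}:
Path 1: Q → V ← U → T
  V is a collider and V is conditioned on, which opens it; U is a fork and U is not conditioned on — no node blocks this path, so it is active.
Path 2: Q → E ← V ← U → T
  V is a chain here and V is conditioned on, so the path is blocked at V.
Path 3: Q → U → T
  U is a chain and U is not conditioned on — no node blocks this path, so it is active.
At least one path is unblocked, so d-separation fails.

No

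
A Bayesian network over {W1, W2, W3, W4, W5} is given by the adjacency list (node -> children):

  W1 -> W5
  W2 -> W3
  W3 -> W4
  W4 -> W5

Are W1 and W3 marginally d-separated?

There is one path between W1 and W3:
Path 1: W1 → W5 ← W4 ← W3
  W5 is a collider here and neither W5 nor any of its descendants is conditioned on, so the collider stays closed — the path is blocked at W5.
Every path is blocked, so W1 and W3 are d-separated given ∅.

Yes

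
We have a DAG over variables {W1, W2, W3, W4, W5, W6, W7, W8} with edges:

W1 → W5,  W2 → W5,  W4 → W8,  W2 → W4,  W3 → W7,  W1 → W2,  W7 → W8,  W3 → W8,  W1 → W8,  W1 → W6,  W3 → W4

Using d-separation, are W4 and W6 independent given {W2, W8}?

No

Enumerating the 5 paths from W4 to W6 and testing each for blocking by {W2, W8}:
  1. W4 ← W3 → W7 → W8 ← W1 → W6 — W3:fork[open]; W7:chain[open]; W8:collider[open]; W1:fork[open] ⇒ active
  2. W4 ← W3 → W8 ← W1 → W6 — W3:fork[open]; W8:collider[open]; W1:fork[open] ⇒ active
  3. W4 → W8 ← W1 → W6 — W8:collider[open]; W1:fork[open] ⇒ active
  4. W4 ← W2 ← W1 → W6 — W2:chain[blocks]; W1:fork[open] ⇒ blocked
  5. W4 ← W2 → W5 ← W1 → W6 — W2:fork[blocks]; W5:collider[blocks]; W1:fork[open] ⇒ blocked
Since the path W4 ← W3 → W7 → W8 ← W1 → W6 is active, W4 and W6 are not d-separated given {W2, W8}.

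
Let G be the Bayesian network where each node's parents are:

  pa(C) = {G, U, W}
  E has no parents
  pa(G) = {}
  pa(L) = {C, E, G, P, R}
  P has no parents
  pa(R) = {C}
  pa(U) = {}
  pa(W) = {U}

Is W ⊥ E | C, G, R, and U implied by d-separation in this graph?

6 paths connect W and E; each must be blocked for d-separation to hold:
Path 1: W → C → R → L ← E
  C is a chain here and C is conditioned on, so the path is blocked at C.
Path 2: W → C ← G → L ← E
  G is a fork here and G is conditioned on, so the path is blocked at G.
Path 3: W → C → L ← E
  C is a chain here and C is conditioned on, so the path is blocked at C.
Path 4: W ← U → C → R → L ← E
  U is a fork here and U is conditioned on, so the path is blocked at U.
Path 5: W ← U → C ← G → L ← E
  U is a fork here and U is conditioned on, so the path is blocked at U.
Path 6: W ← U → C → L ← E
  U is a fork here and U is conditioned on, so the path is blocked at U.
Since every path is blocked, d-separation holds.

Yes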